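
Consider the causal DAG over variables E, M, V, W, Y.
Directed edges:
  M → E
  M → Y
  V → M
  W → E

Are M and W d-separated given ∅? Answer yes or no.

Bayes-Ball from M | ∅ reaches {E,V,Y}.
W ∉ reach(M|∅) ⇒ M ⊥ W | ∅.

Yes — M ⊥ W | ∅.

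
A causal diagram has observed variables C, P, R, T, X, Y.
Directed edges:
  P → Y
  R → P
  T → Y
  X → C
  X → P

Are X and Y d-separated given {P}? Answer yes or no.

Bayes-Ball from X | {P} reaches {C,R}.
Y ∉ reach(X|{P}) ⇒ X ⊥ Y | {P}.

Yes — X ⊥ Y | {P}.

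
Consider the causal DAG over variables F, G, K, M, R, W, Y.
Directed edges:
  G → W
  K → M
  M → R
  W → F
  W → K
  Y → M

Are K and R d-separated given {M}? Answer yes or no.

Bayes-Ball from K | {M} reaches {F,G,W,Y}.
R ∉ reach(K|{M}) ⇒ K ⊥ R | {M}.

Yes — K ⊥ R | {M}.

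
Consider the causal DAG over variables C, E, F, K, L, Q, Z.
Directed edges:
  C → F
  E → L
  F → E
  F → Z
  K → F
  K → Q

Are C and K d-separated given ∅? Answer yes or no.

Yes — C ⊥ K | ∅.

Bayes-Ball from C | ∅ reaches {E,F,L,Z}.
K ∉ reach(C|∅) ⇒ C ⊥ K | ∅.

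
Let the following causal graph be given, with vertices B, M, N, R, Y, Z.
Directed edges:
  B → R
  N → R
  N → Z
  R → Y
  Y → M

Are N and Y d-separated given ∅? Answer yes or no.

No — N and Y are d-connected given ∅.

Bayes-Ball from N | ∅ reaches {M,R,Y,Z}.
Y ∈ reach(N|∅) ⇒ N ⊥̸ Y | ∅.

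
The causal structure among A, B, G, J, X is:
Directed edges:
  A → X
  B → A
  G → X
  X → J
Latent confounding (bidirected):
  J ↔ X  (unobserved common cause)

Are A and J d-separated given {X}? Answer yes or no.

Bayes-Ball from A | {X} reaches {B,G,J}.
J ∈ reach(A|{X}) ⇒ A ⊥̸ J | {X}.

No — A and J are d-connected given {X}.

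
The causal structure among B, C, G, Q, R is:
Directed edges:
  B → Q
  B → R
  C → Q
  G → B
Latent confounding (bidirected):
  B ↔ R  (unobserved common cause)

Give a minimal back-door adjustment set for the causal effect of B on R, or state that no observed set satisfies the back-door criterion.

desc(B)\{B}={Q,R}; candidates ⊆ {C,G}.
B↔R: latent back-door arc(s) into B.
size 0: {}; under {} B still reaches {G,R} ∋ R.
size 1: {C}, {G}; under {C} B still reaches {G,R} ∋ R.
size 2: {C,G}; under {C,G} B still reaches {R} ∋ R.
B↔R cannot be blocked by any observed set — no back-door set.

B→R: no observed back-door set.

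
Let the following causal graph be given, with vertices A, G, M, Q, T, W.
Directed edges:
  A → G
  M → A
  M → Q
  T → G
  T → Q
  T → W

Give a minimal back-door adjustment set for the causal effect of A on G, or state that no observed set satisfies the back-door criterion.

desc(A)\{A}={G}; candidates ⊆ {M,Q,T,W}.
∅: A⊥G given ∅ in G with A→· removed — back-door holds.

A→G: minimal back-door set ∅.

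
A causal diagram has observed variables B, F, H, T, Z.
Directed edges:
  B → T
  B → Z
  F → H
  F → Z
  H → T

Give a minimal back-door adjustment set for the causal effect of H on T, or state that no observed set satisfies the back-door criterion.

desc(H)\{H}={T}; candidates ⊆ {B,F,Z}.
∅: H⊥T given ∅ in G with H→· removed — back-door holds.

H→T: minimal back-door set ∅.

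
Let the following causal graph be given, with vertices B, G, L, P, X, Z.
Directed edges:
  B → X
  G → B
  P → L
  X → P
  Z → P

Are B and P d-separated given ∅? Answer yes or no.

No — B and P are d-connected given ∅.

Bayes-Ball from B | ∅ reaches {G,L,P,X}.
P ∈ reach(B|∅) ⇒ B ⊥̸ P | ∅.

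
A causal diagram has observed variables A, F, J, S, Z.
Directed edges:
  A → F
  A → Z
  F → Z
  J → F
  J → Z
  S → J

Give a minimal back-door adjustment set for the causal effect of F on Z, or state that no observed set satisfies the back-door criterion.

desc(F)\{F}={Z}; candidates ⊆ {A,J,S}.
size 0: {}; under {} F still reaches {A,J,S,Z} ∋ Z.
size 1: {A}, {J}, {S}; under {A} F still reaches {J,S,Z} ∋ Z.
{A,J}: F⊥Z given {A,J} in G with F→· removed — back-door holds.

F→Z: minimal back-door set {A, J}.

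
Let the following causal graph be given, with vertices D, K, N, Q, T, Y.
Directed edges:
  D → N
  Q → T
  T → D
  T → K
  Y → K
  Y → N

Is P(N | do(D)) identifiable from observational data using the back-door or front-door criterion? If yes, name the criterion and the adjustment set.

desc(D)\{D}={N}; candidates ⊆ {K,Q,T,Y}.
∅: D⊥N given ∅ in G with D→· removed — back-door holds.
P(N|do(D)) = P(N|D) — no adjustment needed.

P(N|do(D)): backdoor, adjust for ∅.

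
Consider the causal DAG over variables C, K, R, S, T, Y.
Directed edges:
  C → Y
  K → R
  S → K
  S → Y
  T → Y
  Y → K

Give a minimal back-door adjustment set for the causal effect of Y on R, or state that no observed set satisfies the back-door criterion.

Y→R: minimal back-door set {S}.

desc(Y)\{Y}={K,R}; candidates ⊆ {C,S,T}.
size 0: {}; under {} Y still reaches {C,K,R,S,T} ∋ R.
{S}: Y⊥R given {S} in G with Y→· removed — back-door holds.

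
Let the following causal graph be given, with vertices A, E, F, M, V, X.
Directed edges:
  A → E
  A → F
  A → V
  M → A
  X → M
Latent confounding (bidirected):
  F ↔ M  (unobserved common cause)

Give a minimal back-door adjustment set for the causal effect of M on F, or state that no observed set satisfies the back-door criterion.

desc(M)\{M}={A,E,F,V}; candidates ⊆ {X}.
M↔F: latent back-door arc(s) into M.
size 0: {}; under {} M still reaches {F,X} ∋ F.
size 1: {X}; under {X} M still reaches {F} ∋ F.
M↔F cannot be blocked by any observed set — no back-door set.

M→F: no observed back-door set.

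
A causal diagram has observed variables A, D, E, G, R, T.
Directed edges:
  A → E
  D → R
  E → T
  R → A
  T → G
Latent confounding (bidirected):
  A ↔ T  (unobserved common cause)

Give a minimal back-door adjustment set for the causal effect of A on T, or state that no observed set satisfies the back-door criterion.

desc(A)\{A}={E,G,T}; candidates ⊆ {D,R}.
A↔T: latent back-door arc(s) into A.
size 0: {}; under {} A still reaches {D,G,R,T} ∋ T.
size 1: {D}, {R}; under {D} A still reaches {G,R,T} ∋ T.
size 2: {D,R}; under {D,R} A still reaches {G,T} ∋ T.
A↔T cannot be blocked by any observed set — no back-door set.

A→T: no observed back-door set.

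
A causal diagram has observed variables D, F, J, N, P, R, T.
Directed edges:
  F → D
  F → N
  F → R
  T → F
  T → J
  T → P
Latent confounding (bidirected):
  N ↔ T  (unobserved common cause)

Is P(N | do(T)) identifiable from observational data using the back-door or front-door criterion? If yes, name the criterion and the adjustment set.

P(N|do(T)): frontdoor, adjust for {F}.

desc(T)\{T}={D,F,J,N,P,R}; candidates ⊆ {—}.
T↔N: latent back-door arc(s) into T.
size 0: {}; under {} T still reaches {N} ∋ N.
T↔N cannot be blocked by any observed set — no back-door set.
{F}: (i) intercepts every directed T→N path; (ii) no back-door T→{F}; (iii) {T} blocks every back-door {F}→N. Front-door holds.
P(N|do(T)) = Σ_{F} P(F|T) Σ_{T'} P(N|F,T')P(T').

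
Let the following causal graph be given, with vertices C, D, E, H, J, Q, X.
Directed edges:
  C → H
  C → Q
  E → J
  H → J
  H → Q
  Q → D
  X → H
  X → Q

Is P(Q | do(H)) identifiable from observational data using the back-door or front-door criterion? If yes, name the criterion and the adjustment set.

P(Q|do(H)): backdoor, adjust for {C, X}.

desc(H)\{H}={D,J,Q}; candidates ⊆ {C,E,X}.
size 0: {}; under {} H still reaches {C,D,Q,X} ∋ Q.
size 1: {C}, {E}, {X}; under {C} H still reaches {D,Q,X} ∋ Q.
{C,X}: H⊥Q given {C,X} in G with H→· removed — back-door holds.
P(Q|do(H)) = Σ_{C,X} P(Q|H,C,X)·P(C,X).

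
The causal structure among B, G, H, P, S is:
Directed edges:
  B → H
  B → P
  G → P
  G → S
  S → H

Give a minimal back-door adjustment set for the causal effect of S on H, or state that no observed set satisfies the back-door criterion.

desc(S)\{S}={H}; candidates ⊆ {B,G,P}.
∅: S⊥H given ∅ in G with S→· removed — back-door holds.

S→H: minimal back-door set ∅.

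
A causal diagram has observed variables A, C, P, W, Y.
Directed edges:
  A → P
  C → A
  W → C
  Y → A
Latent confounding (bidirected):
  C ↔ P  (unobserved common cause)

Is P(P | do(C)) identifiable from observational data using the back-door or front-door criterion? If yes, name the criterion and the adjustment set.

desc(C)\{C}={A,P}; candidates ⊆ {W,Y}.
C↔P: latent back-door arc(s) into C.
size 0: {}; under {} C still reaches {P,W} ∋ P.
size 1: {W}, {Y}; under {W} C still reaches {P} ∋ P.
size 2: {W,Y}; under {W,Y} C still reaches {P} ∋ P.
C↔P cannot be blocked by any observed set — no back-door set.
{A}: (i) intercepts every directed C→P path; (ii) no back-door C→{A}; (iii) {C} blocks every back-door {A}→P. Front-door holds.
P(P|do(C)) = Σ_{A} P(A|C) Σ_{C'} P(P|A,C')P(C').

P(P|do(C)): frontdoor, adjust for {A}.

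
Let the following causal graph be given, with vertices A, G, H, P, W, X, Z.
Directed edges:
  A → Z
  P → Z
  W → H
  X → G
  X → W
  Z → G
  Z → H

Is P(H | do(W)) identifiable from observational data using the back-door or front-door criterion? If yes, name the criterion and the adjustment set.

desc(W)\{W}={H}; candidates ⊆ {A,G,P,X,Z}.
∅: W⊥H given ∅ in G with W→· removed — back-door holds.
P(H|do(W)) = P(H|W) — no adjustment needed.

P(H|do(W)): backdoor, adjust for ∅.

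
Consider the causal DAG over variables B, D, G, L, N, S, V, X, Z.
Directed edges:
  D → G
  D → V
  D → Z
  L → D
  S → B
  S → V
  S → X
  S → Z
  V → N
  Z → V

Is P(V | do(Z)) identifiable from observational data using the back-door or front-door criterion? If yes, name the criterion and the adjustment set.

P(V|do(Z)): backdoor, adjust for {D, S}.

desc(Z)\{Z}={N,V}; candidates ⊆ {B,D,G,L,S,X}.
size 0: {}; under {} Z still reaches {B,D,G,L,N,S,V,X} ∋ V.
size 1: {B}, {D}, {G} …(+3); under {B} Z still reaches {D,G,L,N,S,V,X} ∋ V.
{D,S}: Z⊥V given {D,S} in G with Z→· removed — back-door holds.
P(V|do(Z)) = Σ_{D,S} P(V|Z,D,S)·P(D,S).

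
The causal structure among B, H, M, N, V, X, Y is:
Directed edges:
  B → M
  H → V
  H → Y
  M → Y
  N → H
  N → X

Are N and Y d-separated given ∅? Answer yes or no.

No — N and Y are d-connected given ∅.

Bayes-Ball from N | ∅ reaches {H,V,X,Y}.
Y ∈ reach(N|∅) ⇒ N ⊥̸ Y | ∅.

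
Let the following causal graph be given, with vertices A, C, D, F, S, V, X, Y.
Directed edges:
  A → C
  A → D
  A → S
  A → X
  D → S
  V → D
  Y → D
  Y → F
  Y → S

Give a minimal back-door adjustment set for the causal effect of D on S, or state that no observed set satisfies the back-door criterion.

D→S: minimal back-door set {A, Y}.

desc(D)\{D}={S}; candidates ⊆ {A,C,F,V,X,Y}.
size 0: {}; under {} D still reaches {A,C,F,S,V,X,Y} ∋ S.
size 1: {A}, {C}, {F} …(+3); under {A} D still reaches {F,S,V,Y} ∋ S.
{A,Y}: D⊥S given {A,Y} in G with D→· removed — back-door holds.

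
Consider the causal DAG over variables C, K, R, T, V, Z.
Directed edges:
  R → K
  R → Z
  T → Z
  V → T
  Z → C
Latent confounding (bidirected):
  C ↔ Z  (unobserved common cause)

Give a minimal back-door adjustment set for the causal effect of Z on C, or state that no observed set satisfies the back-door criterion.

Z→C: no observed back-door set.

desc(Z)\{Z}={C}; candidates ⊆ {K,R,T,V}.
Z↔C: latent back-door arc(s) into Z.
size 0: {}; under {} Z still reaches {C,K,R,T,V} ∋ C.
size 1: {K}, {R}, {T} …(+1); under {K} Z still reaches {C,R,T,V} ∋ C.
size 2: {K,R}, {K,T}, {K,V} …(+3); under {K,R} Z still reaches {C,T,V} ∋ C.
Z↔C cannot be blocked by any observed set — no back-door set.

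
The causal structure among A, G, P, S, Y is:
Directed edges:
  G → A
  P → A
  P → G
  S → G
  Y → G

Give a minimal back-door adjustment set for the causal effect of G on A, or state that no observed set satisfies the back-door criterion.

G→A: minimal back-door set {P}.

desc(G)\{G}={A}; candidates ⊆ {P,S,Y}.
size 0: {}; under {} G still reaches {A,P,S,Y} ∋ A.
{P}: G⊥A given {P} in G with G→· removed — back-door holds.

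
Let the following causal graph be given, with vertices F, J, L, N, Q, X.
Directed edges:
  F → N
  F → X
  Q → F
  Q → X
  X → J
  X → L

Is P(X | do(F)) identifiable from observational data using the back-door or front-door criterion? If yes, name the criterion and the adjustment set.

desc(F)\{F}={J,L,N,X}; candidates ⊆ {Q}.
size 0: {}; under {} F still reaches {J,L,Q,X} ∋ X.
{Q}: F⊥X given {Q} in G with F→· removed — back-door holds.
P(X|do(F)) = Σ_{Q} P(X|F,Q)·P(Q).

P(X|do(F)): backdoor, adjust for {Q}.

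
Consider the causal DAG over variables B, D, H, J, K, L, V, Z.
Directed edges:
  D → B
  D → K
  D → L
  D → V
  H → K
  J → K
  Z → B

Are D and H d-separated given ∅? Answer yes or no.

Yes — D ⊥ H | ∅.

Bayes-Ball from D | ∅ reaches {B,K,L,V}.
H ∉ reach(D|∅) ⇒ D ⊥ H | ∅.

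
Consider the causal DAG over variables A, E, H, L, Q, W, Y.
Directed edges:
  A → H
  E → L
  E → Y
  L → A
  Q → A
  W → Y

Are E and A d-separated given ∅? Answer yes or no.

No — E and A are d-connected given ∅.

Bayes-Ball from E | ∅ reaches {A,H,L,Y}.
A ∈ reach(E|∅) ⇒ E ⊥̸ A | ∅.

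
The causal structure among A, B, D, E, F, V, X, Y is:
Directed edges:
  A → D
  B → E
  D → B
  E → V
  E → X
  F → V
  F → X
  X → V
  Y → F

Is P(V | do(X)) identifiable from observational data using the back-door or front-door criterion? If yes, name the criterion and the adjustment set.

P(V|do(X)): backdoor, adjust for {E, F}.

desc(X)\{X}={V}; candidates ⊆ {A,B,D,E,F,Y}.
size 0: {}; under {} X still reaches {A,B,D,E,F,V,Y} ∋ V.
size 1: {A}, {B}, {D} …(+3); under {A} X still reaches {B,D,E,F,V,Y} ∋ V.
{E,F}: X⊥V given {E,F} in G with X→· removed — back-door holds.
P(V|do(X)) = Σ_{E,F} P(V|X,E,F)·P(E,F).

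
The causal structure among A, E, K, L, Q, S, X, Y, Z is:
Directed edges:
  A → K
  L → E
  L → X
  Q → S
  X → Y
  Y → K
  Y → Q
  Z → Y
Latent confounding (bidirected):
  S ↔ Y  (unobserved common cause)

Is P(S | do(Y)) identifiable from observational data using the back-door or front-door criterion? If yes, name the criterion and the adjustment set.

P(S|do(Y)): frontdoor, adjust for {Q}.

desc(Y)\{Y}={K,Q,S}; candidates ⊆ {A,E,L,X,Z}.
Y↔S: latent back-door arc(s) into Y.
size 0: {}; under {} Y still reaches {E,L,S,X,Z} ∋ S.
size 1: {A}, {E}, {L} …(+2); under {A} Y still reaches {E,L,S,X,Z} ∋ S.
size 2: {A,E}, {A,L}, {A,X} …(+7); under {A,E} Y still reaches {L,S,X,Z} ∋ S.
Y↔S cannot be blocked by any observed set — no back-door set.
{Q}: (i) intercepts every directed Y→S path; (ii) no back-door Y→{Q}; (iii) {Y} blocks every back-door {Q}→S. Front-door holds.
P(S|do(Y)) = Σ_{Q} P(Q|Y) Σ_{Y'} P(S|Q,Y')P(Y').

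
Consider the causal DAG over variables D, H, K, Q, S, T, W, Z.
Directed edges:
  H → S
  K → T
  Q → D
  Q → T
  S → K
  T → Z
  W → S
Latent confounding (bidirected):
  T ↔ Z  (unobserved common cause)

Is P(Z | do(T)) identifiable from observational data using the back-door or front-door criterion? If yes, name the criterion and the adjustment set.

P(Z|do(T)): not identifiable (no BD/FD set).

desc(T)\{T}={Z}; candidates ⊆ {D,H,K,Q,S,W}.
T↔Z: latent back-door arc(s) into T.
size 0: {}; under {} T still reaches {D,H,K,Q,S,W,Z} ∋ Z.
size 1: {D}, {H}, {K} …(+3); under {D} T still reaches {H,K,Q,S,W,Z} ∋ Z.
size 2: {D,H}, {D,K}, {D,Q} …(+12); under {D,H} T still reaches {K,Q,S,W,Z} ∋ Z.
T↔Z cannot be blocked by any observed set — no back-door set.
No mediator lies on a directed T→…→Z path.
Neither criterion identifies P(Z|do(T)) in this graph.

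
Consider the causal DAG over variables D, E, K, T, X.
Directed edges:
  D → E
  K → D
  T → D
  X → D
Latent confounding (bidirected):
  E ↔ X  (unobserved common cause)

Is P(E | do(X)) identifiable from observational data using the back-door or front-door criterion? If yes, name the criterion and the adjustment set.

desc(X)\{X}={D,E}; candidates ⊆ {K,T}.
X↔E: latent back-door arc(s) into X.
size 0: {}; under {} X still reaches {E} ∋ E.
size 1: {K}, {T}; under {K} X still reaches {E} ∋ E.
size 2: {K,T}; under {K,T} X still reaches {E} ∋ E.
X↔E cannot be blocked by any observed set — no back-door set.
{D}: (i) intercepts every directed X→E path; (ii) no back-door X→{D}; (iii) {X} blocks every back-door {D}→E. Front-door holds.
P(E|do(X)) = Σ_{D} P(D|X) Σ_{X'} P(E|D,X')P(X').

P(E|do(X)): frontdoor, adjust for {D}.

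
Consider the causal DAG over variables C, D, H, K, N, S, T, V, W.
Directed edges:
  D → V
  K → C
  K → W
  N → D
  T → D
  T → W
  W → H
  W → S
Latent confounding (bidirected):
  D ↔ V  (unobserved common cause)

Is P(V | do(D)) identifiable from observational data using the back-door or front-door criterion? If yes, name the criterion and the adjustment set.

desc(D)\{D}={V}; candidates ⊆ {C,H,K,N,S,T,W}.
D↔V: latent back-door arc(s) into D.
size 0: {}; under {} D still reaches {H,N,S,T,V,W} ∋ V.
size 1: {C}, {H}, {K} …(+4); under {C} D still reaches {H,N,S,T,V,W} ∋ V.
size 2: {C,H}, {C,K}, {C,N} …(+18); under {C,H} D still reaches {K,N,S,T,V,W} ∋ V.
D↔V cannot be blocked by any observed set — no back-door set.
No mediator lies on a directed D→…→V path.
Neither criterion identifies P(V|do(D)) in this graph.

P(V|do(D)): not identifiable (no BD/FD set).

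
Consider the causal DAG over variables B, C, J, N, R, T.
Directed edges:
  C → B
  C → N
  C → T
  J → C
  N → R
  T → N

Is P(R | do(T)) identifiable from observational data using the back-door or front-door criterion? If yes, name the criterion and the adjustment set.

desc(T)\{T}={N,R}; candidates ⊆ {B,C,J}.
size 0: {}; under {} T still reaches {B,C,J,N,R} ∋ R.
{C}: T⊥R given {C} in G with T→· removed — back-door holds.
P(R|do(T)) = Σ_{C} P(R|T,C)·P(C).

P(R|do(T)): backdoor, adjust for {C}.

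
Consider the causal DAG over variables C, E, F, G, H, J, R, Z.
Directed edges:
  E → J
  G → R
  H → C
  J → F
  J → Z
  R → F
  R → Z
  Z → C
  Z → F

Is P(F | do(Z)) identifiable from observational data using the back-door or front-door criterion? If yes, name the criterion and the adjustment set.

P(F|do(Z)): backdoor, adjust for {J, R}.

desc(Z)\{Z}={C,F}; candidates ⊆ {E,G,H,J,R}.
size 0: {}; under {} Z still reaches {E,F,G,J,R} ∋ F.
size 1: {E}, {G}, {H} …(+2); under {E} Z still reaches {F,G,J,R} ∋ F.
{J,R}: Z⊥F given {J,R} in G with Z→· removed — back-door holds.
P(F|do(Z)) = Σ_{J,R} P(F|Z,J,R)·P(J,R).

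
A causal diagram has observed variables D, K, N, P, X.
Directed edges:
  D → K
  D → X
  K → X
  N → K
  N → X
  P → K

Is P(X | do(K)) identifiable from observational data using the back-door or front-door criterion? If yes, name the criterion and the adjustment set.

desc(K)\{K}={X}; candidates ⊆ {D,N,P}.
size 0: {}; under {} K still reaches {D,N,P,X} ∋ X.
size 1: {D}, {N}, {P}; under {D} K still reaches {N,P,X} ∋ X.
{D,N}: K⊥X given {D,N} in G with K→· removed — back-door holds.
P(X|do(K)) = Σ_{D,N} P(X|K,D,N)·P(D,N).

P(X|do(K)): backdoor, adjust for {D, N}.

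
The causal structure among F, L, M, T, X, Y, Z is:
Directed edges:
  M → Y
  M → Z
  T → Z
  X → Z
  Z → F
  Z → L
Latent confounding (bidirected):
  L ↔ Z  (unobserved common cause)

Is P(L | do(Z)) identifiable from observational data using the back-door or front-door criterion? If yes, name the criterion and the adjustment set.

P(L|do(Z)): not identifiable (no BD/FD set).

desc(Z)\{Z}={F,L}; candidates ⊆ {M,T,X,Y}.
Z↔L: latent back-door arc(s) into Z.
size 0: {}; under {} Z still reaches {L,M,T,X,Y} ∋ L.
size 1: {M}, {T}, {X} …(+1); under {M} Z still reaches {L,T,X} ∋ L.
size 2: {M,T}, {M,X}, {M,Y} …(+3); under {M,T} Z still reaches {L,X} ∋ L.
Z↔L cannot be blocked by any observed set — no back-door set.
No mediator lies on a directed Z→…→L path.
Neither criterion identifies P(L|do(Z)) in this graph.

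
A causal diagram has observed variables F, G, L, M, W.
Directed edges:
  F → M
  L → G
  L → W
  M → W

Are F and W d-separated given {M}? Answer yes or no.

Bayes-Ball from F | {M} reaches ∅.
W ∉ reach(F|{M}) ⇒ F ⊥ W | {M}.

Yes — F ⊥ W | {M}.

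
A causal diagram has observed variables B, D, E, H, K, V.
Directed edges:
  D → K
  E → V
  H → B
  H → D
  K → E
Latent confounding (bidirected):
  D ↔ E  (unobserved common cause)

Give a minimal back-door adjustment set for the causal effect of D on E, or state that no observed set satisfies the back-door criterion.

desc(D)\{D}={E,K,V}; candidates ⊆ {B,H}.
D↔E: latent back-door arc(s) into D.
size 0: {}; under {} D still reaches {B,E,H,V} ∋ E.
size 1: {B}, {H}; under {B} D still reaches {E,H,V} ∋ E.
size 2: {B,H}; under {B,H} D still reaches {E,V} ∋ E.
D↔E cannot be blocked by any observed set — no back-door set.

D→E: no observed back-door set.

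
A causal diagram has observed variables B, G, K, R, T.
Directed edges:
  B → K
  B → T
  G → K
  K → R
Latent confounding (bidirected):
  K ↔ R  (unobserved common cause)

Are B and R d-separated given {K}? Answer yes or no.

No — B and R are d-connected given {K}.

Bayes-Ball from B | {K} reaches {G,R,T}.
R ∈ reach(B|{K}) ⇒ B ⊥̸ R | {K}.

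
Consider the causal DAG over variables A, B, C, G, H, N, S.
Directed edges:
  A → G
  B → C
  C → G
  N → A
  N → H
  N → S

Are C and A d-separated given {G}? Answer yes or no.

Bayes-Ball from C | {G} reaches {A,B,H,N,S}.
A ∈ reach(C|{G}) ⇒ C ⊥̸ A | {G}.

No — C and A are d-connected given {G}.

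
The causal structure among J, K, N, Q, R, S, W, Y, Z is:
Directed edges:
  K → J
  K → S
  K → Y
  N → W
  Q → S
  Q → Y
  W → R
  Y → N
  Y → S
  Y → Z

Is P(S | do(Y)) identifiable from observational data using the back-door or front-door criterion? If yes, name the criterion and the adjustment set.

desc(Y)\{Y}={N,R,S,W,Z}; candidates ⊆ {J,K,Q}.
size 0: {}; under {} Y still reaches {J,K,Q,S} ∋ S.
size 1: {J}, {K}, {Q}; under {J} Y still reaches {K,Q,S} ∋ S.
{K,Q}: Y⊥S given {K,Q} in G with Y→· removed — back-door holds.
P(S|do(Y)) = Σ_{K,Q} P(S|Y,K,Q)·P(K,Q).

P(S|do(Y)): backdoor, adjust for {K, Q}.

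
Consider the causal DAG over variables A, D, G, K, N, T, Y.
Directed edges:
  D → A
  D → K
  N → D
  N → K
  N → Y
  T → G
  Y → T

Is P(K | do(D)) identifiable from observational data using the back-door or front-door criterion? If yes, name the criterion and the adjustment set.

desc(D)\{D}={A,K}; candidates ⊆ {G,N,T,Y}.
size 0: {}; under {} D still reaches {G,K,N,T,Y} ∋ K.
{N}: D⊥K given {N} in G with D→· removed — back-door holds.
P(K|do(D)) = Σ_{N} P(K|D,N)·P(N).

P(K|do(D)): backdoor, adjust for {N}.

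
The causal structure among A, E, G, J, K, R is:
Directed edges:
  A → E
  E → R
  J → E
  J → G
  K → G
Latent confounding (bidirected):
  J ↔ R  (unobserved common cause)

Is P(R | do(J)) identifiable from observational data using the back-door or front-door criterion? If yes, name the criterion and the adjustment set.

desc(J)\{J}={E,G,R}; candidates ⊆ {A,K}.
J↔R: latent back-door arc(s) into J.
size 0: {}; under {} J still reaches {R} ∋ R.
size 1: {A}, {K}; under {A} J still reaches {R} ∋ R.
size 2: {A,K}; under {A,K} J still reaches {R} ∋ R.
J↔R cannot be blocked by any observed set — no back-door set.
{E}: (i) intercepts every directed J→R path; (ii) no back-door J→{E}; (iii) {J} blocks every back-door {E}→R. Front-door holds.
P(R|do(J)) = Σ_{E} P(E|J) Σ_{J'} P(R|E,J')P(J').

P(R|do(J)): frontdoor, adjust for {E}.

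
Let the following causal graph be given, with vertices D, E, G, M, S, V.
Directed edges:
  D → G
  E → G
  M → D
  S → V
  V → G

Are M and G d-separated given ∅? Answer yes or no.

No — M and G are d-connected given ∅.

Bayes-Ball from M | ∅ reaches {D,G}.
G ∈ reach(M|∅) ⇒ M ⊥̸ G | ∅.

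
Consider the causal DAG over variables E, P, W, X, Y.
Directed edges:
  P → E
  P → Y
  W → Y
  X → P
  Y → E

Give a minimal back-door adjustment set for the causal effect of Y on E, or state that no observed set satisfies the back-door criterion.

Y→E: minimal back-door set {P}.

desc(Y)\{Y}={E}; candidates ⊆ {P,W,X}.
size 0: {}; under {} Y still reaches {E,P,W,X} ∋ E.
{P}: Y⊥E given {P} in G with Y→· removed — back-door holds.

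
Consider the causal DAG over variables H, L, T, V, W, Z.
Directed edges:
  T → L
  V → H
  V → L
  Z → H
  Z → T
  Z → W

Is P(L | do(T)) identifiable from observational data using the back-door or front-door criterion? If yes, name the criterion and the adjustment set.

P(L|do(T)): backdoor, adjust for ∅.

desc(T)\{T}={L}; candidates ⊆ {H,V,W,Z}.
∅: T⊥L given ∅ in G with T→· removed — back-door holds.
P(L|do(T)) = P(L|T) — no adjustment needed.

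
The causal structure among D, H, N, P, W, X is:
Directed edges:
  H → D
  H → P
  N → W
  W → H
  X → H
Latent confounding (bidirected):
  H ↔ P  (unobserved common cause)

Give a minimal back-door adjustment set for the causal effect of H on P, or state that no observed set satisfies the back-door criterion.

H→P: no observed back-door set.

desc(H)\{H}={D,P}; candidates ⊆ {N,W,X}.
H↔P: latent back-door arc(s) into H.
size 0: {}; under {} H still reaches {N,P,W,X} ∋ P.
size 1: {N}, {W}, {X}; under {N} H still reaches {P,W,X} ∋ P.
size 2: {N,W}, {N,X}, {W,X}; under {N,W} H still reaches {P,X} ∋ P.
H↔P cannot be blocked by any observed set — no back-door set.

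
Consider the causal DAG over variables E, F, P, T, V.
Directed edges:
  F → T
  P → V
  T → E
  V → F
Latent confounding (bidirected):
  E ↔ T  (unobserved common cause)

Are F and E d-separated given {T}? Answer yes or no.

No — F and E are d-connected given {T}.

Bayes-Ball from F | {T} reaches {E,P,V}.
E ∈ reach(F|{T}) ⇒ F ⊥̸ E | {T}.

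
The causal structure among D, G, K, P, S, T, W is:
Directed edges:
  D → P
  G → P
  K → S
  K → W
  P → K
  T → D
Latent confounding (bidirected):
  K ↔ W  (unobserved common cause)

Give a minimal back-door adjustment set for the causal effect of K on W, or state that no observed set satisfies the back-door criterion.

K→W: no observed back-door set.

desc(K)\{K}={S,W}; candidates ⊆ {D,G,P,T}.
K↔W: latent back-door arc(s) into K.
size 0: {}; under {} K still reaches {D,G,P,T,W} ∋ W.
size 1: {D}, {G}, {P} …(+1); under {D} K still reaches {G,P,W} ∋ W.
size 2: {D,G}, {D,P}, {D,T} …(+3); under {D,G} K still reaches {P,W} ∋ W.
K↔W cannot be blocked by any observed set — no back-door set.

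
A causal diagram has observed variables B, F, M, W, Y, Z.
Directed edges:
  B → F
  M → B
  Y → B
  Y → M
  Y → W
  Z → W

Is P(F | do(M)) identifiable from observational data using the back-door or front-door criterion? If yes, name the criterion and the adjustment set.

P(F|do(M)): backdoor, adjust for {Y}.

desc(M)\{M}={B,F}; candidates ⊆ {W,Y,Z}.
size 0: {}; under {} M still reaches {B,F,W,Y} ∋ F.
{Y}: M⊥F given {Y} in G with M→· removed — back-door holds.
P(F|do(M)) = Σ_{Y} P(F|M,Y)·P(Y).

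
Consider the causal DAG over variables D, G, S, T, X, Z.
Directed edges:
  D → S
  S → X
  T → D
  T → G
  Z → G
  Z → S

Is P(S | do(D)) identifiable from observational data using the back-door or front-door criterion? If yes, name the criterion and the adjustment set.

desc(D)\{D}={S,X}; candidates ⊆ {G,T,Z}.
∅: D⊥S given ∅ in G with D→· removed — back-door holds.
P(S|do(D)) = P(S|D) — no adjustment needed.

P(S|do(D)): backdoor, adjust for ∅.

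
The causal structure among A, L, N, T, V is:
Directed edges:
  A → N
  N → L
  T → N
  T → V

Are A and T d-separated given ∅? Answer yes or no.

Bayes-Ball from A | ∅ reaches {L,N}.
T ∉ reach(A|∅) ⇒ A ⊥ T | ∅.

Yes — A ⊥ T | ∅.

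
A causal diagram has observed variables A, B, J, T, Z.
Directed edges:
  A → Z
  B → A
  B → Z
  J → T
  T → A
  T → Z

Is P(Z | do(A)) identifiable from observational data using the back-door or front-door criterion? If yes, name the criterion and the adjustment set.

desc(A)\{A}={Z}; candidates ⊆ {B,J,T}.
size 0: {}; under {} A still reaches {B,J,T,Z} ∋ Z.
size 1: {B}, {J}, {T}; under {B} A still reaches {J,T,Z} ∋ Z.
{B,T}: A⊥Z given {B,T} in G with A→· removed — back-door holds.
P(Z|do(A)) = Σ_{B,T} P(Z|A,B,T)·P(B,T).

P(Z|do(A)): backdoor, adjust for {B, T}.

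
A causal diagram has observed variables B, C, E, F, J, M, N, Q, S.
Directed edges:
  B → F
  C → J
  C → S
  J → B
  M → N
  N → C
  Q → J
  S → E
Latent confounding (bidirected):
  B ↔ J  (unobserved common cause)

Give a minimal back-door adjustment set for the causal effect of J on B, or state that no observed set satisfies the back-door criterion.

desc(J)\{J}={B,F}; candidates ⊆ {C,E,M,N,Q,S}.
J↔B: latent back-door arc(s) into J.
size 0: {}; under {} J still reaches {B,C,E,F,M,N,Q,S} ∋ B.
size 1: {C}, {E}, {M} …(+3); under {C} J still reaches {B,F,Q} ∋ B.
size 2: {C,E}, {C,M}, {C,N} …(+12); under {C,E} J still reaches {B,F,Q} ∋ B.
J↔B cannot be blocked by any observed set — no back-door set.

J→B: no observed back-door set.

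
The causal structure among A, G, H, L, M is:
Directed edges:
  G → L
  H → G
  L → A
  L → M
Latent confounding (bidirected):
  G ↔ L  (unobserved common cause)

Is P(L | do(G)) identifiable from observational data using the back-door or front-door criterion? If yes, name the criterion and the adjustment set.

P(L|do(G)): not identifiable (no BD/FD set).

desc(G)\{G}={A,L,M}; candidates ⊆ {H}.
G↔L: latent back-door arc(s) into G.
size 0: {}; under {} G still reaches {A,H,L,M} ∋ L.
size 1: {H}; under {H} G still reaches {A,L,M} ∋ L.
G↔L cannot be blocked by any observed set — no back-door set.
No mediator lies on a directed G→…→L path.
Neither criterion identifies P(L|do(G)) in this graph.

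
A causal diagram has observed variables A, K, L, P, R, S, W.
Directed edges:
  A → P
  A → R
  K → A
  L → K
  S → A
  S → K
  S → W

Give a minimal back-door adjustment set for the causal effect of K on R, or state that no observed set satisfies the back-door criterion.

desc(K)\{K}={A,P,R}; candidates ⊆ {L,S,W}.
size 0: {}; under {} K still reaches {A,L,P,R,S,W} ∋ R.
{S}: K⊥R given {S} in G with K→· removed — back-door holds.

K→R: minimal back-door set {S}.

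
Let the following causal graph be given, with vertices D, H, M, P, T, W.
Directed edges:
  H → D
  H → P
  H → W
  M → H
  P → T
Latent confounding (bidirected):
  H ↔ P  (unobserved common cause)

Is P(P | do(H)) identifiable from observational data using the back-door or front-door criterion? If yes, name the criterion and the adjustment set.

desc(H)\{H}={D,P,T,W}; candidates ⊆ {M}.
H↔P: latent back-door arc(s) into H.
size 0: {}; under {} H still reaches {M,P,T} ∋ P.
size 1: {M}; under {M} H still reaches {P,T} ∋ P.
H↔P cannot be blocked by any observed set — no back-door set.
No mediator lies on a directed H→…→P path.
Neither criterion identifies P(P|do(H)) in this graph.

P(P|do(H)): not identifiable (no BD/FD set).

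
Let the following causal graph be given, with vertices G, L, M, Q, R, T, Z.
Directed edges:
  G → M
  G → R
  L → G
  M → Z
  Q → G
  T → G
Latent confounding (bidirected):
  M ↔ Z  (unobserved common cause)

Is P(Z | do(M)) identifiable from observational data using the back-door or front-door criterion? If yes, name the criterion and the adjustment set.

P(Z|do(M)): not identifiable (no BD/FD set).

desc(M)\{M}={Z}; candidates ⊆ {G,L,Q,R,T}.
M↔Z: latent back-door arc(s) into M.
size 0: {}; under {} M still reaches {G,L,Q,R,T,Z} ∋ Z.
size 1: {G}, {L}, {Q} …(+2); under {G} M still reaches {Z} ∋ Z.
size 2: {G,L}, {G,Q}, {G,R} …(+7); under {G,L} M still reaches {Z} ∋ Z.
M↔Z cannot be blocked by any observed set — no back-door set.
No mediator lies on a directed M→…→Z path.
Neither criterion identifies P(Z|do(M)) in this graph.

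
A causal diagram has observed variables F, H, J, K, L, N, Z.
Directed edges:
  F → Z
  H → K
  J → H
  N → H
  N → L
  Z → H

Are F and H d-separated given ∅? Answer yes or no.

No — F and H are d-connected given ∅.

Bayes-Ball from F | ∅ reaches {H,K,Z}.
H ∈ reach(F|∅) ⇒ F ⊥̸ H | ∅.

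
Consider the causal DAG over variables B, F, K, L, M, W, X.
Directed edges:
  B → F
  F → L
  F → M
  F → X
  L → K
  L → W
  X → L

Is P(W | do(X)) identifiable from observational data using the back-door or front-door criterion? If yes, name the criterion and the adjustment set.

P(W|do(X)): backdoor, adjust for {F}.

desc(X)\{X}={K,L,W}; candidates ⊆ {B,F,M}.
size 0: {}; under {} X still reaches {B,F,K,L,M,W} ∋ W.
{F}: X⊥W given {F} in G with X→· removed — back-door holds.
P(W|do(X)) = Σ_{F} P(W|X,F)·P(F).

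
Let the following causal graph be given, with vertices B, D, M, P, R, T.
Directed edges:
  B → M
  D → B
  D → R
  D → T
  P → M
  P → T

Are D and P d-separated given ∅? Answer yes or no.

Yes — D ⊥ P | ∅.

Bayes-Ball from D | ∅ reaches {B,M,R,T}.
P ∉ reach(D|∅) ⇒ D ⊥ P | ∅.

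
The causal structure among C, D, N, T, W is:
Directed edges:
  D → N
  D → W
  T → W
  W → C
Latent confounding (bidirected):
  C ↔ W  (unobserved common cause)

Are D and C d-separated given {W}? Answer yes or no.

No — D and C are d-connected given {W}.

Bayes-Ball from D | {W} reaches {C,N,T}.
C ∈ reach(D|{W}) ⇒ D ⊥̸ C | {W}.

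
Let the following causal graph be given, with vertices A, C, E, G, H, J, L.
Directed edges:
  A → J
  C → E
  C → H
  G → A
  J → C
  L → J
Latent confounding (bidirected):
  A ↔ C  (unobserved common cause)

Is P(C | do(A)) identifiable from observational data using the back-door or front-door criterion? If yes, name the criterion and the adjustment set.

desc(A)\{A}={C,E,H,J}; candidates ⊆ {G,L}.
A↔C: latent back-door arc(s) into A.
size 0: {}; under {} A still reaches {C,E,G,H} ∋ C.
size 1: {G}, {L}; under {G} A still reaches {C,E,H} ∋ C.
size 2: {G,L}; under {G,L} A still reaches {C,E,H} ∋ C.
A↔C cannot be blocked by any observed set — no back-door set.
{J}: (i) intercepts every directed A→C path; (ii) no back-door A→{J}; (iii) {A} blocks every back-door {J}→C. Front-door holds.
P(C|do(A)) = Σ_{J} P(J|A) Σ_{A'} P(C|J,A')P(A').

P(C|do(A)): frontdoor, adjust for {J}.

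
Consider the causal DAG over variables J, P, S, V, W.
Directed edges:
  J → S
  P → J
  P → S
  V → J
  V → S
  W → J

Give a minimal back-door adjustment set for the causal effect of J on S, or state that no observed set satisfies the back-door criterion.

J→S: minimal back-door set {P, V}.

desc(J)\{J}={S}; candidates ⊆ {P,V,W}.
size 0: {}; under {} J still reaches {P,S,V,W} ∋ S.
size 1: {P}, {V}, {W}; under {P} J still reaches {S,V,W} ∋ S.
{P,V}: J⊥S given {P,V} in G with J→· removed — back-door holds.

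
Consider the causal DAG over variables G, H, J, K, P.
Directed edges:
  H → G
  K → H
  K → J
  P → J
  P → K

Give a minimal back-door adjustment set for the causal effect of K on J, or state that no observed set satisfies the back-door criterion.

K→J: minimal back-door set {P}.

desc(K)\{K}={G,H,J}; candidates ⊆ {P}.
size 0: {}; under {} K still reaches {J,P} ∋ J.
{P}: K⊥J given {P} in G with K→· removed — back-door holds.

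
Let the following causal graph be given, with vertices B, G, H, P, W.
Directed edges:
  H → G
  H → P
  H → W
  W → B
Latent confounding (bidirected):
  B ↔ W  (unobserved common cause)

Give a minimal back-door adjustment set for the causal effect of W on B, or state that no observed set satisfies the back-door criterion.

desc(W)\{W}={B}; candidates ⊆ {G,H,P}.
W↔B: latent back-door arc(s) into W.
size 0: {}; under {} W still reaches {B,G,H,P} ∋ B.
size 1: {G}, {H}, {P}; under {G} W still reaches {B,H,P} ∋ B.
size 2: {G,H}, {G,P}, {H,P}; under {G,H} W still reaches {B} ∋ B.
W↔B cannot be blocked by any observed set — no back-door set.

W→B: no observed back-door set.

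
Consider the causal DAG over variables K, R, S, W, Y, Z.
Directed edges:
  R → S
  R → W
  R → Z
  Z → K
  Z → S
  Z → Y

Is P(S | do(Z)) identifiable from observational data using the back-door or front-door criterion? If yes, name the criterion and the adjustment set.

desc(Z)\{Z}={K,S,Y}; candidates ⊆ {R,W}.
size 0: {}; under {} Z still reaches {R,S,W} ∋ S.
{R}: Z⊥S given {R} in G with Z→· removed — back-door holds.
P(S|do(Z)) = Σ_{R} P(S|Z,R)·P(R).

P(S|do(Z)): backdoor, adjust for {R}.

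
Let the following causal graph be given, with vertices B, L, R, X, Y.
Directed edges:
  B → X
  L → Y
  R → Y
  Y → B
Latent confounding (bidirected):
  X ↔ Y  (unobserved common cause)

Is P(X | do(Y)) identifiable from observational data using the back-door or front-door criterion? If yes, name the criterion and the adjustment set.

desc(Y)\{Y}={B,X}; candidates ⊆ {L,R}.
Y↔X: latent back-door arc(s) into Y.
size 0: {}; under {} Y still reaches {L,R,X} ∋ X.
size 1: {L}, {R}; under {L} Y still reaches {R,X} ∋ X.
size 2: {L,R}; under {L,R} Y still reaches {X} ∋ X.
Y↔X cannot be blocked by any observed set — no back-door set.
{B}: (i) intercepts every directed Y→X path; (ii) no back-door Y→{B}; (iii) {Y} blocks every back-door {B}→X. Front-door holds.
P(X|do(Y)) = Σ_{B} P(B|Y) Σ_{Y'} P(X|B,Y')P(Y').

P(X|do(Y)): frontdoor, adjust for {B}.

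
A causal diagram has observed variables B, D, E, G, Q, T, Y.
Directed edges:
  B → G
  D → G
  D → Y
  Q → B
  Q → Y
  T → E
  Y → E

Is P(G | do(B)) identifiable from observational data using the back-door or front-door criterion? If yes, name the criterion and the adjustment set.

desc(B)\{B}={G}; candidates ⊆ {D,E,Q,T,Y}.
∅: B⊥G given ∅ in G with B→· removed — back-door holds.
P(G|do(B)) = P(G|B) — no adjustment needed.

P(G|do(B)): backdoor, adjust for ∅.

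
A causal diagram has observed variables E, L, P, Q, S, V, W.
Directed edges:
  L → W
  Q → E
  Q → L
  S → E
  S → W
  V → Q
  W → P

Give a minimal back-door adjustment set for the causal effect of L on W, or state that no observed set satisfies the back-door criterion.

desc(L)\{L}={P,W}; candidates ⊆ {E,Q,S,V}.
∅: L⊥W given ∅ in G with L→· removed — back-door holds.

L→W: minimal back-door set ∅.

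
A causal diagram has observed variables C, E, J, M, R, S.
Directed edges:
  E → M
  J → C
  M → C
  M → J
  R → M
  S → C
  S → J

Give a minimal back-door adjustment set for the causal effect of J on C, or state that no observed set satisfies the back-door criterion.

desc(J)\{J}={C}; candidates ⊆ {E,M,R,S}.
size 0: {}; under {} J still reaches {C,E,M,R,S} ∋ C.
size 1: {E}, {M}, {R} …(+1); under {E} J still reaches {C,M,R,S} ∋ C.
{M,S}: J⊥C given {M,S} in G with J→· removed — back-door holds.

J→C: minimal back-door set {M, S}.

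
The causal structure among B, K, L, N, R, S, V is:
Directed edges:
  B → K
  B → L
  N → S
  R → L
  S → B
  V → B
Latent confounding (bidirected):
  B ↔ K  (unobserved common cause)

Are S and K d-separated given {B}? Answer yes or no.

Bayes-Ball from S | {B} reaches {K,N,V}.
K ∈ reach(S|{B}) ⇒ S ⊥̸ K | {B}.

No — S and K are d-connected given {B}.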